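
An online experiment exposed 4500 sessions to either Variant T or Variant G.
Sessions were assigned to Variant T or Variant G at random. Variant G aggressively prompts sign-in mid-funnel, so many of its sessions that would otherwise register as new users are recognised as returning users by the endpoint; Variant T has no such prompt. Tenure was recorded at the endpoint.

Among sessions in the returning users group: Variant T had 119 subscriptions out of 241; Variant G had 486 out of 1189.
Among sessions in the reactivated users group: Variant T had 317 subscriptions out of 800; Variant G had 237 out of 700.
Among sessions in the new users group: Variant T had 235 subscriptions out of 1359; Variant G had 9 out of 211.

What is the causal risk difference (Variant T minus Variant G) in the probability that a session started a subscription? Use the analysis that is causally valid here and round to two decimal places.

User tenure here is a post-treatment variable shaped by the variant; conditioning on it would introduce bias rather than remove it. The overall comparison is the causal one.
The causal difference is the pooled difference: 0.280 − 0.349 = -0.069.

-0.07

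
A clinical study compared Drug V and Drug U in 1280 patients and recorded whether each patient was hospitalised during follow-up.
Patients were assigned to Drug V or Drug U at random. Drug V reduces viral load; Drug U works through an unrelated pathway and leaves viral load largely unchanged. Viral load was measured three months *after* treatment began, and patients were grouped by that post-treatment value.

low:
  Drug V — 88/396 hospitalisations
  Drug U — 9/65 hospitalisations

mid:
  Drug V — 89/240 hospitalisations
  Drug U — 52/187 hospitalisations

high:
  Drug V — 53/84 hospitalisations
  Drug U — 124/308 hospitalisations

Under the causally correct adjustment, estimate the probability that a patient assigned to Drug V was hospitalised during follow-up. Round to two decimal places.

0.32

Viral load here is a post-treatment variable shaped by the drug; conditioning on it would introduce bias rather than remove it. The overall comparison is the causal one.
So P(outcome | do(Drug V)) is just the pooled rate for Drug V: 230/720 = 0.319.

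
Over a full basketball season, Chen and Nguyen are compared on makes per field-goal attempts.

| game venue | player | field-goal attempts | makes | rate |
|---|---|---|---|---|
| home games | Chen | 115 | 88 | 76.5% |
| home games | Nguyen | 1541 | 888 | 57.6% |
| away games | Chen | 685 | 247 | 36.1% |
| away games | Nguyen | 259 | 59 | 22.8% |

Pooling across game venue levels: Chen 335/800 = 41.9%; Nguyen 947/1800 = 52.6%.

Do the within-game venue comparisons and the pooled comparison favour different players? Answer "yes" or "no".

yes

Within each game venue level (home games 76.5% vs 57.6%; away games 36.1% vs 22.8%), Chen has the higher rate every time. Pooled: 41.9% vs 52.6% — Nguyen has the higher rate overall. The two comparisons disagree.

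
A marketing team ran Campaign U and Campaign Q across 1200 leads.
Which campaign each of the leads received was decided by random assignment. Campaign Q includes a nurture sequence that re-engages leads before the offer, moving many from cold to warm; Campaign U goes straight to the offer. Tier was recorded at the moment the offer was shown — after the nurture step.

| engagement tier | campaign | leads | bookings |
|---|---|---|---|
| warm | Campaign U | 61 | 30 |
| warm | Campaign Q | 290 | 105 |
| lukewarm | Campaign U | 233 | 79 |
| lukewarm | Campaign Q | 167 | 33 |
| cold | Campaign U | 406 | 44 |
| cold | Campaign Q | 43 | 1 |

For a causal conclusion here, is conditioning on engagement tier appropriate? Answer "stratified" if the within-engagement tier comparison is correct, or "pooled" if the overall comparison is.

Engagement tier is recorded after the campaign and is itself shifted by it — it sits on the causal path from campaign to outcome. Conditioning on a mediator would strip out part of the effect we want; the pooled comparison gives the total causal effect.
Pooled: Campaign U 21.9% vs Campaign Q 27.8%; Campaign Q is higher overall.

pooled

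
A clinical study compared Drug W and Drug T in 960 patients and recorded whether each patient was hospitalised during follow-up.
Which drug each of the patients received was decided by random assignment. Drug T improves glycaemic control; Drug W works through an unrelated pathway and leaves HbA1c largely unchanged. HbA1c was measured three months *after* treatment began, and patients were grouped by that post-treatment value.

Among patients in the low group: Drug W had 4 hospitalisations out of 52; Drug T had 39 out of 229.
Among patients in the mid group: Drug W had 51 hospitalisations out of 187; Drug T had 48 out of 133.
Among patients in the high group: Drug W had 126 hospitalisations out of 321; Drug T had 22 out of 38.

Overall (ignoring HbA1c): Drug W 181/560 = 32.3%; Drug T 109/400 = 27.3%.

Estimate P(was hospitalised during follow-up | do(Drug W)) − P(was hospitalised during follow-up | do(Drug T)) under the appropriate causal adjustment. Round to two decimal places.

+0.05

The HbA1c-specific comparison favours Drug W throughout, but the pooled figures favour Drug T. The question is whether to condition on HbA1c.
HbA1c is downstream of the drug. One should not condition on a consequence of treatment, so the overall rates are the right comparison.
The causal difference is the pooled difference: 0.323 − 0.273 = +0.051.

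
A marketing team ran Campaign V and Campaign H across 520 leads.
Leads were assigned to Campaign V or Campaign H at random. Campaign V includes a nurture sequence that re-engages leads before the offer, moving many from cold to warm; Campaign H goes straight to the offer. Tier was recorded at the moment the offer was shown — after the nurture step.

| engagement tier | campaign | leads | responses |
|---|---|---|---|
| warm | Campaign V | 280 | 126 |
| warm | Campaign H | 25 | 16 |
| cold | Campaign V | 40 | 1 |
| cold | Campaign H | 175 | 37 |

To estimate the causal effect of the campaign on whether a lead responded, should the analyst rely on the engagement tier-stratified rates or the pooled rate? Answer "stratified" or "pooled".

pooled

Engagement tier here is a post-treatment variable shaped by the campaign; conditioning on it would introduce bias rather than remove it. The overall comparison is the causal one.
Pooled: Campaign V 39.7% vs Campaign H 26.5%; Campaign V is higher overall.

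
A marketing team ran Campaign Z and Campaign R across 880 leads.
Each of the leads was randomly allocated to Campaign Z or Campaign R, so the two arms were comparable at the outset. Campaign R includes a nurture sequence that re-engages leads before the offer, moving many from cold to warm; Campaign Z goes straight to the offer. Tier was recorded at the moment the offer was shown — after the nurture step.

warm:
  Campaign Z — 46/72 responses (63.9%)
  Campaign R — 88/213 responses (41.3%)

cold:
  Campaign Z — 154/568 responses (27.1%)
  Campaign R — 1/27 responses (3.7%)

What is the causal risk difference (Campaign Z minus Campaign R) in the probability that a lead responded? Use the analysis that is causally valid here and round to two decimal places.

Engagement tier is recorded after the campaign and is itself shifted by it — it sits on the causal path from campaign to outcome. Conditioning on a mediator would strip out part of the effect we want; the pooled comparison gives the total causal effect.
The causal difference is the pooled difference: 0.312 − 0.371 = -0.058.

-0.06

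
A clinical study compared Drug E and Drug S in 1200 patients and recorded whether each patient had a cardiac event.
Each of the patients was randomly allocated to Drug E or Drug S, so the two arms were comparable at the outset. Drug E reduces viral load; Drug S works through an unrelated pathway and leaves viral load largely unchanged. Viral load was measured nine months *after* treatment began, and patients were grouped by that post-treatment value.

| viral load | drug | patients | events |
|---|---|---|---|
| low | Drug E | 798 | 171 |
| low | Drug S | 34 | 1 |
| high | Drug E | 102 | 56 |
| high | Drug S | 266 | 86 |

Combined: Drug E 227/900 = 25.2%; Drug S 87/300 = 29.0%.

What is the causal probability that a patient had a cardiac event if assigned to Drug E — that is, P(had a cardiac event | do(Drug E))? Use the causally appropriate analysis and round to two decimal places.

0.25

Viral load is downstream of the drug. One should not condition on a consequence of treatment, so the overall rates are the right comparison.
So P(outcome | do(Drug E)) is just the pooled rate for Drug E: 227/900 = 0.252.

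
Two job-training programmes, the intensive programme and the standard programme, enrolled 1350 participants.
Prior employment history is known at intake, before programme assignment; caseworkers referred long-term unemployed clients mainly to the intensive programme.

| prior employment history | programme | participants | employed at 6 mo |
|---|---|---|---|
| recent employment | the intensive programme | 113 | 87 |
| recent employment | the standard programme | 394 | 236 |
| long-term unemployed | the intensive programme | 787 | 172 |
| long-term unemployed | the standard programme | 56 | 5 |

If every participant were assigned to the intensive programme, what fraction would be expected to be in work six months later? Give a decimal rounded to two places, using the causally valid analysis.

the intensive programme is higher inside every prior employment history stratum but the standard programme is higher in aggregate. Whether to stratify depends on how prior employment history relates to the programme.
The imbalance in prior employment history arose from how participants were allocated, not from anything the programme did; and prior employment history independently affects the outcome. The pooled gap is confounded — condition on prior employment history.
Standardising the intensive programme to the population prior employment history mix: 0.376·87/113 + 0.624·172/787 = 0.426.

0.43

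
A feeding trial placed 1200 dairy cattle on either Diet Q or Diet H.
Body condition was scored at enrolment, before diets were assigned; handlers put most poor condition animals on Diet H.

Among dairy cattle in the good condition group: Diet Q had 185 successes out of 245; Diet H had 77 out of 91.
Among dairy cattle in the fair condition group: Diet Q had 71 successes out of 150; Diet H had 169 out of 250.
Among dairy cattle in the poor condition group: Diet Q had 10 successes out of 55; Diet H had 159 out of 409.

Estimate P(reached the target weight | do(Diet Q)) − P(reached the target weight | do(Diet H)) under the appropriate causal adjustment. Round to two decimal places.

The imbalance in starting body condition arose from how dairy cattle were allocated, not from anything the diet did; and starting body condition independently affects the outcome. The pooled gap is confounded — condition on starting body condition.
Adjusting over the population distribution of starting body condition: 0.280·(0.755−0.846) + 0.333·(0.473−0.676) + 0.387·(0.182−0.389) = -0.173.

-0.17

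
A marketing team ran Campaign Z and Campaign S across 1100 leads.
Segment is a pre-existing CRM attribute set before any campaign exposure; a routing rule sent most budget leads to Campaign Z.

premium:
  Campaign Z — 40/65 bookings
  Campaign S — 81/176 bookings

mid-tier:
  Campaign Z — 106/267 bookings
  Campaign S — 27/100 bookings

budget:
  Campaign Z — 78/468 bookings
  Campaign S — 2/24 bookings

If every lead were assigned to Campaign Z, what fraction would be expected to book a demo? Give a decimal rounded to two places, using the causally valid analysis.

0.34

Customer segment satisfies the back-door criterion: it is not a descendant of the campaign, and it blocks the spurious path from campaign to outcome. Adjusting for it (i.e., using the within-customer segment rates) gives the causal effect.
Standardising Campaign Z to the population customer segment mix: 0.219·40/65 + 0.334·106/267 + 0.447·78/468 = 0.342.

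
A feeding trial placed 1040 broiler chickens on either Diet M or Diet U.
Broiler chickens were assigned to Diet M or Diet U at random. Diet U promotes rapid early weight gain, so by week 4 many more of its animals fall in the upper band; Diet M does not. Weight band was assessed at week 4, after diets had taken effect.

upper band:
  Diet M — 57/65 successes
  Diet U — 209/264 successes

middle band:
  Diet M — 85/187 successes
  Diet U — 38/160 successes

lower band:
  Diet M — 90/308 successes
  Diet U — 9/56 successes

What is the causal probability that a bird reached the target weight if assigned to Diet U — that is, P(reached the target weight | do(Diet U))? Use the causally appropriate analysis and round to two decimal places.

Week-4 weight band is recorded after the diet and is itself shifted by it — it sits on the causal path from diet to outcome. Conditioning on a mediator would strip out part of the effect we want; the pooled comparison gives the total causal effect.
So P(outcome | do(Diet U)) is just the pooled rate for Diet U: 256/480 = 0.533.

0.53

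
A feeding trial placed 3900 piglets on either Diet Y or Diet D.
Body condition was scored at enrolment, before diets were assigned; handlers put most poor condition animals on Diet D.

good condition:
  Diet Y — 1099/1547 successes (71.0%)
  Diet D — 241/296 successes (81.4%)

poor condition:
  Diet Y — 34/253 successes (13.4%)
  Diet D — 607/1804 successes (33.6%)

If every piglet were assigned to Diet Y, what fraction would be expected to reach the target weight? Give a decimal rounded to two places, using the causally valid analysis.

The imbalance in starting body condition arose from how piglets were allocated, not from anything the diet did; and starting body condition independently affects the outcome. The pooled gap is confounded — condition on starting body condition.
Standardising Diet Y to the population starting body condition mix: 0.473·1099/1547 + 0.527·34/253 = 0.407.

0.41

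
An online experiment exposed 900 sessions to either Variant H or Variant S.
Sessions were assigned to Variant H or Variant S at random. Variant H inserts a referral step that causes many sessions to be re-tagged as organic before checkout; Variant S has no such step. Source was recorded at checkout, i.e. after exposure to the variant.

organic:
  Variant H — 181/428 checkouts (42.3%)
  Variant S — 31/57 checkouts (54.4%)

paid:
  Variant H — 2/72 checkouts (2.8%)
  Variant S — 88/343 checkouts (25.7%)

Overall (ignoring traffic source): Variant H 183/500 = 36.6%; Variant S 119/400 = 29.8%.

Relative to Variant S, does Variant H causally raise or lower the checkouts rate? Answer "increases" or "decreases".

Stratifying would compare variants among sessions the variants themselves sorted into traffic source groups — a form of selection on an intermediate. The unconditioned pooled rates give the total causal effect.
Pooled: Variant H 36.6% vs Variant S 29.8%; Variant H is higher overall.

increases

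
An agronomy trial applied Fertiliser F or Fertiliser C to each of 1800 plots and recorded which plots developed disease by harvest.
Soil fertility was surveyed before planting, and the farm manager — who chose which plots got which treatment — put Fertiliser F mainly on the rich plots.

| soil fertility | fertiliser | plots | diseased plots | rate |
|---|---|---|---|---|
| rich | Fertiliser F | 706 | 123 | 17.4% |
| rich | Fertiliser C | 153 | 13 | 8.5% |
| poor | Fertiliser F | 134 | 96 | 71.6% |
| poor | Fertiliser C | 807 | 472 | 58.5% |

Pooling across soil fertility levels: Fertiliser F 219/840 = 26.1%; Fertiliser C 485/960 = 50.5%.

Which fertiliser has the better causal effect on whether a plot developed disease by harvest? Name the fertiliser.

Fertiliser C

The stratified and pooled comparisons disagree (Fertiliser C wins within each soil fertility; Fertiliser F wins overall), so the answer turns on the causal role of soil fertility.
Soil fertility differs across fertilisers for reasons unrelated to any effect of the fertiliser itself, and it separately predicts the outcome — a classic confounder. We must compare within soil fertility levels.
Within each level — rich: 17.4% vs 8.5%; poor: 71.6% vs 58.5% — Fertiliser C is lower every time.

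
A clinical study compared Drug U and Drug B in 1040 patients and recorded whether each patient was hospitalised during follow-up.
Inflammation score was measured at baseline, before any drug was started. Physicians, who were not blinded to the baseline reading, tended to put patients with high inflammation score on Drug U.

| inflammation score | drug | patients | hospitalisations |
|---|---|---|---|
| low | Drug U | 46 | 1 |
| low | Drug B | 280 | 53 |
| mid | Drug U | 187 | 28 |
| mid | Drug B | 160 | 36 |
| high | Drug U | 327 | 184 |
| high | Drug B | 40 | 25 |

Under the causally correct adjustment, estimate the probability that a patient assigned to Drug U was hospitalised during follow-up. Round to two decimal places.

0.26

The stratified and pooled comparisons disagree (Drug U wins within each inflammation score; Drug B wins overall), so the answer turns on the causal role of inflammation score.
Nothing the drug does changes inflammation score; the imbalance is an allocation artefact. With inflammation score also predicting the outcome, the pooled figure is confounded, and the within-stratum comparison is the causal one.
Standardising Drug U to the population inflammation score mix: 0.313·1/46 + 0.334·28/187 + 0.353·184/327 = 0.255.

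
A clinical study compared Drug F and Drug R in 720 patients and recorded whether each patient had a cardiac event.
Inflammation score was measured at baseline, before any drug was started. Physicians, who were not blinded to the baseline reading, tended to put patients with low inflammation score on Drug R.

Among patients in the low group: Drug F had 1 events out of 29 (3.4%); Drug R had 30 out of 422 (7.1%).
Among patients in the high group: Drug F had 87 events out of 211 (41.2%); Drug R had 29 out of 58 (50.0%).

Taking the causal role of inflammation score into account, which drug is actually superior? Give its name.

Drug F

Inflammation score satisfies the back-door criterion: it is not a descendant of the drug, and it blocks the spurious path from drug to outcome. Adjusting for it (i.e., using the within-inflammation score rates) gives the causal effect.
Within each level — low: 3.4% vs 7.1%; high: 41.2% vs 50.0% — Drug F is lower every time.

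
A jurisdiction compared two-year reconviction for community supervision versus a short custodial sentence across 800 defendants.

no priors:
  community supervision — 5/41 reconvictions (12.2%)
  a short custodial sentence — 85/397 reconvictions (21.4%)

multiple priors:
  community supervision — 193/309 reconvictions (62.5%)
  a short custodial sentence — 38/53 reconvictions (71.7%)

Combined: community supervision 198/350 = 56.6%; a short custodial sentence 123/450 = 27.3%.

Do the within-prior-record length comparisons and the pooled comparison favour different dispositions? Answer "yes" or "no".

yes

Within each prior-record length level (no priors 12.2% vs 21.4%; multiple priors 62.5% vs 71.7%), community supervision has the lower rate every time. Pooled: 56.6% vs 27.3% — a short custodial sentence has the lower rate overall. The two comparisons disagree.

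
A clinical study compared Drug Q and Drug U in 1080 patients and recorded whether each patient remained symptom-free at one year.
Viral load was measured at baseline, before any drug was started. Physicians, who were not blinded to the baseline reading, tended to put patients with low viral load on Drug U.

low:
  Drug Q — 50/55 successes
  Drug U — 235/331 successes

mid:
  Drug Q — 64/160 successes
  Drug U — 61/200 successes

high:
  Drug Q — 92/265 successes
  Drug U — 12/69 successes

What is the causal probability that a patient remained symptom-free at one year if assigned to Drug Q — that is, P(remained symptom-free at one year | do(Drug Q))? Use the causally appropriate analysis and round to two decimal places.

0.57

The stratified and pooled comparisons disagree (Drug Q wins within each viral load; Drug U wins overall), so the answer turns on the causal role of viral load.
The imbalance in viral load arose from how patients were allocated, not from anything the drug did; and viral load independently affects the outcome. The pooled gap is confounded — condition on viral load.
Standardising Drug Q to the population viral load mix: 0.357·50/55 + 0.333·64/160 + 0.309·92/265 = 0.566.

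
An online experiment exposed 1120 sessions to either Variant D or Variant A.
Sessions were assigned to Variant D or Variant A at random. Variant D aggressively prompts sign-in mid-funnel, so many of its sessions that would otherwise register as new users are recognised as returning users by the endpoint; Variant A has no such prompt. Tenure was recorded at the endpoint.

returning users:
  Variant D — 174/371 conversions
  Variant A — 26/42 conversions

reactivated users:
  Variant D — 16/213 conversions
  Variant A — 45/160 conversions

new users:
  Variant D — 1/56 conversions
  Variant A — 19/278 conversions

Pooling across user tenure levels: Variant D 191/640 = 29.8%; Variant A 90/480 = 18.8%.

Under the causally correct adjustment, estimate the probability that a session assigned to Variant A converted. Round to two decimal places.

Variant A is higher inside every user tenure stratum but Variant D is higher in aggregate. Whether to stratify depends on how user tenure relates to the variant.
User tenure lies on the pathway variant → user tenure → outcome, so adjusting for it blocks the indirect effect. For the total causal effect of variant, use the unadjusted pooled rates.
So P(outcome | do(Variant A)) is just the pooled rate for Variant A: 90/480 = 0.188.

0.19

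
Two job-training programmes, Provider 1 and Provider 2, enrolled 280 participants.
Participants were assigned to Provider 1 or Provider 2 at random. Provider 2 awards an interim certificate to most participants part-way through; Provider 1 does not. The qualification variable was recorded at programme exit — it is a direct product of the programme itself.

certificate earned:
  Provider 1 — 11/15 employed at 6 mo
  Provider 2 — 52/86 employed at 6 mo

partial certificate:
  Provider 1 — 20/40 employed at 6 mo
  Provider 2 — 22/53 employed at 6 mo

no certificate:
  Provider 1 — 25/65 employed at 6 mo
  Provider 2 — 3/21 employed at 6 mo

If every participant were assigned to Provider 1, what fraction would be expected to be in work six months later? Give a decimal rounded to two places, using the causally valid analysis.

The qualification attained during the programme-specific comparison favours Provider 1 throughout, but the pooled figures favour Provider 2. The question is whether to condition on qualification attained during the programme.
Qualification attained during the programme is downstream of the programme. One should not condition on a consequence of treatment, so the overall rates are the right comparison.
So P(outcome | do(Provider 1)) is just the pooled rate for Provider 1: 56/120 = 0.467.

0.47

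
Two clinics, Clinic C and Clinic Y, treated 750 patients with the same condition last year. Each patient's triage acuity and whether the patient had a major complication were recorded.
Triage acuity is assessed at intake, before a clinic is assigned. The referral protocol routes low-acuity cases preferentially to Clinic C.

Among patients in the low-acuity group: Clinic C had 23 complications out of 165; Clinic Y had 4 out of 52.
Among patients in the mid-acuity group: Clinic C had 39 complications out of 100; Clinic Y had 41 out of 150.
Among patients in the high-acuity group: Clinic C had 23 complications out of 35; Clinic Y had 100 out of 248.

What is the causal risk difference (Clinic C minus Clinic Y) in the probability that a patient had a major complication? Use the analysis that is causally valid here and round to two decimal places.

+0.15

Here triage acuity is a common cause — it drives both which clinic a case falls under and the outcome. The crude comparison mixes populations; the stratum-specific rates are the causally relevant ones.
Adjusting over the population distribution of triage acuity: 0.289·(0.139−0.077) + 0.333·(0.390−0.273) + 0.377·(0.657−0.403) = +0.153.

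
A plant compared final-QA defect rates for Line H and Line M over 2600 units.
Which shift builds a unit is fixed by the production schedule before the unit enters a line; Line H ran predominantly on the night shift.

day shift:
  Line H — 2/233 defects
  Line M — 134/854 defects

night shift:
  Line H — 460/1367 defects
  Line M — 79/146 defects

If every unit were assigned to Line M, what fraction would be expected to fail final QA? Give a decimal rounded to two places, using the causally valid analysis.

Since shift is a pre-existing factor (not a product of the line) and it affects the outcome on its own, it is a confounder. The stratified rates, not the pooled rate, identify the causal effect.
Standardising Line M to the population shift mix: 0.418·134/854 + 0.582·79/146 = 0.380.

0.38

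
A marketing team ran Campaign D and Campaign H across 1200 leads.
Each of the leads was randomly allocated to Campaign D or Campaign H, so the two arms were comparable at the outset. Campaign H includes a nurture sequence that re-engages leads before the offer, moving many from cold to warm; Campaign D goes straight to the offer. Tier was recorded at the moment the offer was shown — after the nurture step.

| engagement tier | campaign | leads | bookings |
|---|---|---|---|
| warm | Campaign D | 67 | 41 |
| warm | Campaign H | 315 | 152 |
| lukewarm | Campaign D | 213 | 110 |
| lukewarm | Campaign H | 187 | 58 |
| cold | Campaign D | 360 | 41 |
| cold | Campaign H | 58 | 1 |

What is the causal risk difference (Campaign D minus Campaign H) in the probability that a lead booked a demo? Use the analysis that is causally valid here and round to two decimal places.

-0.08

The engagement tier-specific comparison favours Campaign D throughout, but the pooled figures favour Campaign H. The question is whether to condition on engagement tier.
Engagement tier is downstream of the campaign. One should not condition on a consequence of treatment, so the overall rates are the right comparison.
The causal difference is the pooled difference: 0.300 − 0.377 = -0.077.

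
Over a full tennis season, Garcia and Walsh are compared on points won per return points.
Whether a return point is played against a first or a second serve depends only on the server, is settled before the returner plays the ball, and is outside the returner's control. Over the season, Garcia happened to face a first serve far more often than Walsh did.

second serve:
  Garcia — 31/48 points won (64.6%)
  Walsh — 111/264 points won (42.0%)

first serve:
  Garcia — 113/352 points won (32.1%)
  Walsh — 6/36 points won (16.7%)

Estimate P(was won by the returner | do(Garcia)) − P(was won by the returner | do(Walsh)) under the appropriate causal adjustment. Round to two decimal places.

+0.19

Serve type is set before the player has any effect — it is not caused by the player — and it independently drives the outcome. That makes it a confounder, so the causal comparison is within serve type levels.
Adjusting over the population distribution of serve type: 0.446·(0.646−0.420) + 0.554·(0.321−0.167) = +0.186.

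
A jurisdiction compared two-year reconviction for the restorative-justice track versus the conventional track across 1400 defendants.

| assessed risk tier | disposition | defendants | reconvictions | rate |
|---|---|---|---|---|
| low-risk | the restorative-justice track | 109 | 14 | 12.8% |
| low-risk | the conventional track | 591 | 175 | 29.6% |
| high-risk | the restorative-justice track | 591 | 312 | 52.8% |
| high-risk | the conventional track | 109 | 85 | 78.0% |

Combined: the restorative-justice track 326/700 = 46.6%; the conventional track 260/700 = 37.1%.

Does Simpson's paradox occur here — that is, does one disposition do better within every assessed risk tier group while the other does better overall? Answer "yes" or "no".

yes

Within each assessed risk tier level (low-risk 12.8% vs 29.6%; high-risk 52.8% vs 78.0%), the restorative-justice track has the lower rate every time. Pooled: 46.6% vs 37.1% — the conventional track has the lower rate overall. The two comparisons disagree.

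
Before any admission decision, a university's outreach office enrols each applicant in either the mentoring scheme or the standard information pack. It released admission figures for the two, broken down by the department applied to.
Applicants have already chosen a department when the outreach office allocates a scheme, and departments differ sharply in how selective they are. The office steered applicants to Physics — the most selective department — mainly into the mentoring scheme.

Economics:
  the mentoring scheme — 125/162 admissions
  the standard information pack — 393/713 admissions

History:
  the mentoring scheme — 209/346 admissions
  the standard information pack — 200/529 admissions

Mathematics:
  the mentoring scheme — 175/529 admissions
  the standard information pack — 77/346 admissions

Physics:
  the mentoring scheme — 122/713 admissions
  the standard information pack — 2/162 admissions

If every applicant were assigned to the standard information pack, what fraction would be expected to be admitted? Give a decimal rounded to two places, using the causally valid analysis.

Department is set before the outreach scheme has any effect — it is not caused by the outreach scheme — and it independently drives the outcome. That makes it a confounder, so the causal comparison is within department levels.
Standardising the standard information pack to the population department mix: 0.250·393/713 + 0.250·200/529 + 0.250·77/346 + 0.250·2/162 = 0.291.

0.29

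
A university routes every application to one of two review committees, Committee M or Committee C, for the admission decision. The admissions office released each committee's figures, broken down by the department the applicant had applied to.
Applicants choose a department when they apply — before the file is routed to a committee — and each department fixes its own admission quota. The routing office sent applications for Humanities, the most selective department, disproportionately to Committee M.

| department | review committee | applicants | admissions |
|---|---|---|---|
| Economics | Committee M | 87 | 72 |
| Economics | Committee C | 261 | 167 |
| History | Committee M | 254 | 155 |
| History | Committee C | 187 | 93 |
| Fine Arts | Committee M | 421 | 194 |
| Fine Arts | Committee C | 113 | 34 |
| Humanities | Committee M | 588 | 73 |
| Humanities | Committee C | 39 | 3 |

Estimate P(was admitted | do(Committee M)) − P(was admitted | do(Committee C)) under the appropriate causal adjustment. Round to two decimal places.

Committee M is higher inside every department stratum but Committee C is higher in aggregate. Whether to stratify depends on how department relates to the review committee.
Department is set before the review committee has any effect — it is not caused by the review committee — and it independently drives the outcome. That makes it a confounder, so the causal comparison is within department levels.
Adjusting over the population distribution of department: 0.178·(0.828−0.640) + 0.226·(0.610−0.497) + 0.274·(0.461−0.301) + 0.322·(0.124−0.077) = +0.118.

+0.12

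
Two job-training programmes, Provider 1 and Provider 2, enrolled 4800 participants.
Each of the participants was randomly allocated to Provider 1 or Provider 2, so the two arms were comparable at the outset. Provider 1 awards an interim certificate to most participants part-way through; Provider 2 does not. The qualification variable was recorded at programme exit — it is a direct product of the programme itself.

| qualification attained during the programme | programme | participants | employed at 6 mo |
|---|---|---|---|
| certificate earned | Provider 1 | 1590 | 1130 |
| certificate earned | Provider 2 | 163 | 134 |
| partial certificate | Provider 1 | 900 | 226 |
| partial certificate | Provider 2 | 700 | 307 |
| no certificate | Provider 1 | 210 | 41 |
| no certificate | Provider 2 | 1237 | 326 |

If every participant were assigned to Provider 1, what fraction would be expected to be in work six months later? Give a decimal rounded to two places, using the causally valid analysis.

The stratified and pooled comparisons disagree (Provider 2 wins within each qualification attained during the programme; Provider 1 wins overall), so the answer turns on the causal role of qualification attained during the programme.
The distribution of qualification attained during the programme is itself part of what the programme does — it is an intermediate outcome. Holding it fixed would remove that part of the effect; the total effect is the pooled difference.
So P(outcome | do(Provider 1)) is just the pooled rate for Provider 1: 1397/2700 = 0.517.

0.52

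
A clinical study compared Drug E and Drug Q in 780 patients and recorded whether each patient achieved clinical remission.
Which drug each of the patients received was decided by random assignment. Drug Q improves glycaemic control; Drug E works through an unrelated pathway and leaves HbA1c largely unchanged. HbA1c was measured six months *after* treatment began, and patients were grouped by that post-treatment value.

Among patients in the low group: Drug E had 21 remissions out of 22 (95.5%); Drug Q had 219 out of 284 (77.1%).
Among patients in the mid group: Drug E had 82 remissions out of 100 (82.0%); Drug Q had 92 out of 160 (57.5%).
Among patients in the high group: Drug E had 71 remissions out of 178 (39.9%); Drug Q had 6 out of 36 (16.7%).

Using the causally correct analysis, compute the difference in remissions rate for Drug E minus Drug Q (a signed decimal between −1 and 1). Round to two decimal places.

Drug E is higher inside every HbA1c stratum but Drug Q is higher in aggregate. Whether to stratify depends on how HbA1c relates to the drug.
The distribution of HbA1c is itself part of what the drug does — it is an intermediate outcome. Holding it fixed would remove that part of the effect; the total effect is the pooled difference.
The causal difference is the pooled difference: 0.580 − 0.660 = -0.080.

-0.08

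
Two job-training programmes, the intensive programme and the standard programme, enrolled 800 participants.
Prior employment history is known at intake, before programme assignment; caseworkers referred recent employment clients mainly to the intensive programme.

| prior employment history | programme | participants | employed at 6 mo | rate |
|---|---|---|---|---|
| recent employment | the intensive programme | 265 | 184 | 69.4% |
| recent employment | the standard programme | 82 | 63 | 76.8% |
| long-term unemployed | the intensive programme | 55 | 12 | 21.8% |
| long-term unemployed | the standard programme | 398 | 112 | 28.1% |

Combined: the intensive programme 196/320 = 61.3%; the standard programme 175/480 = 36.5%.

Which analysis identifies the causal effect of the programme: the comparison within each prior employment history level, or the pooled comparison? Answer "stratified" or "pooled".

The prior employment history-specific comparison favours the standard programme throughout, but the pooled figures favour the intensive programme. The question is whether to condition on prior employment history.
The imbalance in prior employment history arose from how participants were allocated, not from anything the programme did; and prior employment history independently affects the outcome. The pooled gap is confounded — condition on prior employment history.
Within each level — recent employment: 69.4% vs 76.8%; long-term unemployed: 21.8% vs 28.1% — the standard programme is higher every time.

stratified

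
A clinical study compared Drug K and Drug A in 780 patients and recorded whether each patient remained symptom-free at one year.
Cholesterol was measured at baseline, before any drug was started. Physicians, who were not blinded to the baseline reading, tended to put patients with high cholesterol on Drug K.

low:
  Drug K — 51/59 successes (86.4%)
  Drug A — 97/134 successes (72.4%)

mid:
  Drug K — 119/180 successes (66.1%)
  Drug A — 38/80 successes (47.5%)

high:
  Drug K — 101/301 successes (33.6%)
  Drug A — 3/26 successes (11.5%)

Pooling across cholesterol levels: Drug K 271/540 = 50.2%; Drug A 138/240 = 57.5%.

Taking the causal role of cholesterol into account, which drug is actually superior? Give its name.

Drug K

Nothing the drug does changes cholesterol; the imbalance is an allocation artefact. With cholesterol also predicting the outcome, the pooled figure is confounded, and the within-stratum comparison is the causal one.
Within each level — low: 86.4% vs 72.4%; mid: 66.1% vs 47.5%; high: 33.6% vs 11.5% — Drug K is higher every time.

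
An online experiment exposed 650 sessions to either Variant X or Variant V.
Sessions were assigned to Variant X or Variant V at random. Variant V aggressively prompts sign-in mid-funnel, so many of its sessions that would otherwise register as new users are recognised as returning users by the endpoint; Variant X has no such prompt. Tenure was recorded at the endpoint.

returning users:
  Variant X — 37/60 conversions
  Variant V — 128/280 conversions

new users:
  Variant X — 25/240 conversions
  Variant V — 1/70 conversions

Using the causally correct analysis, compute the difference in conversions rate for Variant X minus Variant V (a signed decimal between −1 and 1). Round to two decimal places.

-0.16

The stratified and pooled comparisons disagree (Variant X wins within each user tenure; Variant V wins overall), so the answer turns on the causal role of user tenure.
User tenure here is a post-treatment variable shaped by the variant; conditioning on it would introduce bias rather than remove it. The overall comparison is the causal one.
The causal difference is the pooled difference: 0.207 − 0.369 = -0.162.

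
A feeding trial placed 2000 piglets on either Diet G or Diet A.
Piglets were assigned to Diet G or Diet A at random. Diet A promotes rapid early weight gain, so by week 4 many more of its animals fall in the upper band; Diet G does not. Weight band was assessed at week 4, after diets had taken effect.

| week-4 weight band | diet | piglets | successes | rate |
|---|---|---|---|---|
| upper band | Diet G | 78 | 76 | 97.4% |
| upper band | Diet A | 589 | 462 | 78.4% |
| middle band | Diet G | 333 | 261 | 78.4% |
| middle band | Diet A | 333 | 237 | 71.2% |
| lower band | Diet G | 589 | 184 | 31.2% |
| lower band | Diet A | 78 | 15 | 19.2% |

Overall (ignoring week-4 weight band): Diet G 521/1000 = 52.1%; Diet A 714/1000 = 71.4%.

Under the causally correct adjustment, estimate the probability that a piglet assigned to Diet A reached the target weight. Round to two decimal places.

The distribution of week-4 weight band is itself part of what the diet does — it is an intermediate outcome. Holding it fixed would remove that part of the effect; the total effect is the pooled difference.
So P(outcome | do(Diet A)) is just the pooled rate for Diet A: 714/1000 = 0.714.

0.71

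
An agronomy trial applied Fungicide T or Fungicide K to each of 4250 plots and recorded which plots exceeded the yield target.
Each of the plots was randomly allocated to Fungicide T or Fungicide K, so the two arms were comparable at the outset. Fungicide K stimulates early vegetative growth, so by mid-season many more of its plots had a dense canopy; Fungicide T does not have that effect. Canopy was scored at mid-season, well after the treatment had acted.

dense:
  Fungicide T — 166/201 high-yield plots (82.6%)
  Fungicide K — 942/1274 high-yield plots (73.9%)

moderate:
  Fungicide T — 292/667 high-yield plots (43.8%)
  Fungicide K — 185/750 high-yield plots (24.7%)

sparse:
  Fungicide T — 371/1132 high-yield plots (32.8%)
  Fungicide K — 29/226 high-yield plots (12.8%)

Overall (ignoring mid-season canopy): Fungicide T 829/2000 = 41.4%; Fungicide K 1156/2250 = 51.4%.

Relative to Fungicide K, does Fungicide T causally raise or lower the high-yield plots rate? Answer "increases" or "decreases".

Mid-season canopy is downstream of the fungicide. One should not condition on a consequence of treatment, so the overall rates are the right comparison.
Pooled: Fungicide T 41.4% vs Fungicide K 51.4%; Fungicide K is higher overall.

decreases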